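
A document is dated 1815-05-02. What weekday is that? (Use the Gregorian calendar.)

Doomsday rule: the anchor day for the 1800s is Friday. For year 15: 15÷12 = 1 r 3, and 3÷4 = 0, so 1+3+0 = 4.
Friday + 4 ≡ Tuesday — that's 1815's doomsday.
In May the doomsday date is May 9.
May 2 is 7 days before May 9; 7 mod 7 = 0, so Tuesday − 0 = Tuesday.

Tuesday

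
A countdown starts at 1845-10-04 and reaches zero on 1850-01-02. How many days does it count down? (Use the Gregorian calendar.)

Oct 4, 1845 → Oct 4, 1846: 365 days.
Oct 4, 1846 → Oct 4, 1847: 365 days.
Oct 4, 1847 → Oct 4, 1848: 366 days (Feb 29, 1848 is in that span).
Oct 4, 1848 → Oct 4, 1849: 365 days.
Oct 4, 1849 → Nov 4, 1849: 31 days (October has 31).
Nov 4, 1849 → Dec 4, 1849: 30 days (November has 30).
Dec 4, 1849 → Jan 2, 1850: 29 days.
Total: 1551 days.

1551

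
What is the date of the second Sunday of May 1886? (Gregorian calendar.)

May 9, 1886

May 1, 1886 is a Saturday.
The first Sunday is therefore May 2 (1 days later).
The second Sunday is 2 + 1×7 = May 9.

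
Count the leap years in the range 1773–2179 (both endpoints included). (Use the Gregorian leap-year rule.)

Multiples of 4 in [1773,2179]: 101.
Of those, multiples of 100: 4 (not leap unless ÷400).
Multiples of 400: 1.
Leap years = 101 − 4 + 1 = 98.

98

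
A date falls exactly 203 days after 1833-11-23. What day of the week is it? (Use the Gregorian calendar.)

Saturday

First find the weekday of Nov 23, 1833. Doomsday rule: the anchor day for the 1800s is Friday. For year 33: 33÷12 = 2 r 9, and 9÷4 = 2, so 2+9+2 = 13.
Friday + 13 ≡ Thursday — that's 1833's doomsday.
In November the doomsday date is Nov 7.
Nov 23 is 16 days after Nov 7; 16 mod 7 = 2, so Thursday + 2 = Saturday.
203 mod 7 = 0, so 203 days after a Saturday is Saturday + 0 = Saturday.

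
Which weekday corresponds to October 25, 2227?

Thursday

Doomsday rule: the anchor day for the 2200s is Friday. For year 27: 27÷12 = 2 r 3, and 3÷4 = 0, so 2+3+0 = 5.
Friday + 5 ≡ Wednesday — that's 2227's doomsday.
In October the doomsday date is Oct 10.
Oct 25 is 15 days after Oct 10; 15 mod 7 = 1, so Wednesday + 1 = Thursday.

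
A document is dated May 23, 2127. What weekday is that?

Friday

Doomsday rule: the anchor day for the 2100s is Sunday. For year 27: 27÷12 = 2 r 3, and 3÷4 = 0, so 2+3+0 = 5.
Sunday + 5 ≡ Friday — that's 2127's doomsday.
In May the doomsday date is May 9.
May 23 is 14 days after May 9; 14 mod 7 = 0, so Friday + 0 = Friday.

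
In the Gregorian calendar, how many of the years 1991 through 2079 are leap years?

Multiples of 4 in [1991,2079]: 22.
Of those, multiples of 100: 1 (not leap unless ÷400).
Multiples of 400: 1.
Leap years = 22 − 1 + 1 = 22.

22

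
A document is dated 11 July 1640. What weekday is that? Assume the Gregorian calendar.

Wednesday

Doomsday rule: the anchor day for the 1600s is Tuesday. For year 40: 40÷12 = 3 r 4, and 4÷4 = 1, so 3+4+1 = 8.
Tuesday + 8 ≡ Wednesday — that's 1640's doomsday.
In July the doomsday date is Jul 11.
Jul 11 is the doomsday itself: Wednesday.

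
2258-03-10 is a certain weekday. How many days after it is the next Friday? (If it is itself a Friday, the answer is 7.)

Mar 10, 2258 is a Wednesday.
From Wednesday to the next Friday is 2 days.

2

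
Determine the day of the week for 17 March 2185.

Doomsday rule: the anchor day for the 2100s is Sunday. For year 85: 85÷12 = 7 r 1, and 1÷4 = 0, so 7+1+0 = 8.
Sunday + 8 ≡ Monday — that's 2185's doomsday.
In March the doomsday date is Mar 14.
Mar 17 is 3 days after Mar 14; 3 mod 7 = 3, so Monday + 3 = Thursday.

Thursday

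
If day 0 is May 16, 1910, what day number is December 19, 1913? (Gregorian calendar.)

1313

May 16, 1910 → May 16, 1911: 365 days.
May 16, 1911 → May 16, 1912: 366 days (Feb 29, 1912 is in that span).
May 16, 1912 → May 16, 1913: 365 days.
May 16, 1913 → Jun 16, 1913: 31 days (May has 31).
Jun 16, 1913 → Jul 16, 1913: 30 days (June has 30).
Jul 16, 1913 → Aug 16, 1913: 31 days (July has 31).
Aug 16, 1913 → Sep 16, 1913: 31 days (August has 31).
Sep 16, 1913 → Oct 16, 1913: 30 days (September has 30).
Oct 16, 1913 → Nov 16, 1913: 31 days (October has 31).
Nov 16, 1913 → Dec 16, 1913: 30 days (November has 30).
Dec 16, 1913 → Dec 19, 1913: 3 days.
Total: 1313 days.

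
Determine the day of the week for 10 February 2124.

Thursday

Doomsday rule: the anchor day for the 2100s is Sunday. For year 24: 24÷12 = 2 r 0, and 0÷4 = 0, so 2+0+0 = 2.
Sunday + 2 ≡ Tuesday — that's 2124's doomsday.
In February the doomsday date is Feb 29 (2124 is a leap year (divisible by 4)).
Feb 10 is 19 days before Feb 29; 19 mod 7 = 5, so Tuesday − 5 = Thursday.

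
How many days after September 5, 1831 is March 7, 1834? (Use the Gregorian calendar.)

Sep 5, 1831 → Sep 5, 1832: 366 days (Feb 29, 1832 is in that span).
Sep 5, 1832 → Sep 5, 1833: 365 days.
Sep 5, 1833 → Oct 5, 1833: 30 days (September has 30).
Oct 5, 1833 → Nov 5, 1833: 31 days (October has 31).
Nov 5, 1833 → Dec 5, 1833: 30 days (November has 30).
Dec 5, 1833 → Jan 5, 1834: 31 days (December has 31).
Jan 5, 1834 → Feb 5, 1834: 31 days (January has 31).
Feb 5, 1834 → Mar 5, 1834: 28 days (February has 28).
Mar 5, 1834 → Mar 7, 1834: 2 days.
Total: 914 days.

914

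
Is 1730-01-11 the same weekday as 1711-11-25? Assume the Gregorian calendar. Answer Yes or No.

Yes

From Nov 25, 1711 to Jan 11, 1730 is 6622 days.
6622 mod 7 = 0, so they are the same weekday.
(Nov 25, 1711 is a Wednesday; Jan 11, 1730 is a Wednesday.)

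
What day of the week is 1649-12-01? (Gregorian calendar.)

Doomsday rule: the anchor day for the 1600s is Tuesday. For year 49: 49÷12 = 4 r 1, and 1÷4 = 0, so 4+1+0 = 5.
Tuesday + 5 ≡ Sunday — that's 1649's doomsday.
In December the doomsday date is Dec 12.
Dec 1 is 11 days before Dec 12; 11 mod 7 = 4, so Sunday − 4 = Wednesday.

Wednesday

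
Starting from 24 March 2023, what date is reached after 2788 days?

November 10, 2030

+366 (one year; includes Feb 29, 2024) → Mar 24, 2024 (2422 left).
+365 (one year) → Mar 24, 2025 (2057 left).
+365 (one year) → Mar 24, 2026 (1692 left).
+365 (one year) → Mar 24, 2027 (1327 left).
+366 (one year; includes Feb 29, 2028) → Mar 24, 2028 (961 left).
+365 (one year) → Mar 24, 2029 (596 left).
+365 (one year) → Mar 24, 2030 (231 left).
Mar has 31 days: +8 → Apr 1, 2030 (223 left).
Apr has 30 days: +30 → May 1, 2030 (193 left).
May has 31 days: +31 → Jun 1, 2030 (162 left).
Jun has 30 days: +30 → Jul 1, 2030 (132 left).
Jul has 31 days: +31 → Aug 1, 2030 (101 left).
Aug has 31 days: +31 → Sep 1, 2030 (70 left).
Sep has 30 days: +30 → Oct 1, 2030 (40 left).
Oct has 31 days: +31 → Nov 1, 2030 (9 left).
+9 → Nov 10, 2030.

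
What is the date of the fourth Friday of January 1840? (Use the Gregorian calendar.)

January 1, 1840 is a Wednesday.
The first Friday is therefore January 3 (2 days later).
The fourth Friday is 3 + 3×7 = January 24.

January 24, 1840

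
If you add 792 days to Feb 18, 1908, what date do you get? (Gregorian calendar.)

+366 (one year; includes Feb 29, 1908) → Feb 18, 1909 (426 left).
+365 (one year) → Feb 18, 1910 (61 left).
Feb has 28 days: +11 → Mar 1, 1910 (50 left).
Mar has 31 days: +31 → Apr 1, 1910 (19 left).
+19 → Apr 20, 1910.

April 20, 1910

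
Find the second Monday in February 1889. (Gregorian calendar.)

February 11, 1889

February 1, 1889 is a Friday.
The first Monday is therefore February 4 (3 days later).
The second Monday is 4 + 1×7 = February 11.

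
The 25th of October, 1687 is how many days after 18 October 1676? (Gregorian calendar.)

4024

Oct 18, 1676 → Oct 18, 1677: 365 days.
Oct 18, 1677 → Oct 18, 1678: 365 days.
Oct 18, 1678 → Oct 18, 1679: 365 days.
Oct 18, 1679 → Oct 18, 1680: 366 days (Feb 29, 1680 is in that span).
Oct 18, 1680 → Oct 18, 1681: 365 days.
Oct 18, 1681 → Oct 18, 1682: 365 days.
Oct 18, 1682 → Oct 18, 1683: 365 days.
Oct 18, 1683 → Oct 18, 1684: 366 days (Feb 29, 1684 is in that span).
Oct 18, 1684 → Oct 18, 1685: 365 days.
Oct 18, 1685 → Oct 18, 1686: 365 days.
Oct 18, 1686 → Nov 18, 1686: 31 days (October has 31).
Nov 18, 1686 → Dec 18, 1686: 30 days (November has 30).
Dec 18, 1686 → Jan 18, 1687: 31 days (December has 31).
Jan 18, 1687 → Feb 18, 1687: 31 days (January has 31).
Feb 18, 1687 → Mar 18, 1687: 28 days (February has 28).
Mar 18, 1687 → Apr 18, 1687: 31 days (March has 31).
Apr 18, 1687 → May 18, 1687: 30 days (April has 30).
May 18, 1687 → Jun 18, 1687: 31 days (May has 31).
Jun 18, 1687 → Jul 18, 1687: 30 days (June has 30).
Jul 18, 1687 → Aug 18, 1687: 31 days (July has 31).
Aug 18, 1687 → Sep 18, 1687: 31 days (August has 31).
Sep 18, 1687 → Oct 18, 1687: 30 days (September has 30).
Oct 18, 1687 → Oct 25, 1687: 7 days.
Total: 4024 days.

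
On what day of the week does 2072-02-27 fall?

January 1, 2072 is a Friday.
Jan 1, 2072 → Feb 1, 2072: 31 days (January has 31).
Feb 1, 2072 → Feb 27, 2072: 26 days.
Total: 57 days.
57 mod 7 = 1, so Friday + 1 = Saturday.

Saturday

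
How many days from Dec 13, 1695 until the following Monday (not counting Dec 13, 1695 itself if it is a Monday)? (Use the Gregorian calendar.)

6

Dec 13, 1695 is a Tuesday.
From Tuesday to the next Monday is 6 days.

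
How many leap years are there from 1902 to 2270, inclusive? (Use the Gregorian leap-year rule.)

90

Multiples of 4 in [1902,2270]: 92.
Of those, multiples of 100: 3 (not leap unless ÷400).
Multiples of 400: 1.
Leap years = 92 − 3 + 1 = 90.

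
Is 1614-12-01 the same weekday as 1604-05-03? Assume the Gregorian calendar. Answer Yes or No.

From May 3, 1604 to Dec 1, 1614 is 3864 days.
3864 mod 7 = 0, so they are the same weekday.
(May 3, 1604 is a Monday; Dec 1, 1614 is a Monday.)

Yes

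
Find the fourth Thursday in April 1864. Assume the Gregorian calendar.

April 28, 1864

April 1, 1864 is a Friday.
The first Thursday is therefore April 7 (6 days later).
The fourth Thursday is 7 + 3×7 = April 28.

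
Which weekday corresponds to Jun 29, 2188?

Doomsday rule: the anchor day for the 2100s is Sunday. For year 88: 88÷12 = 7 r 4, and 4÷4 = 1, so 7+4+1 = 12.
Sunday + 12 ≡ Friday — that's 2188's doomsday.
In June the doomsday date is Jun 6.
Jun 29 is 23 days after Jun 6; 23 mod 7 = 2, so Friday + 2 = Sunday.

Sunday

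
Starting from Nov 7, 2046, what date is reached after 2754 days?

+365 (one year) → Nov 7, 2047 (2389 left).
+366 (one year; includes Feb 29, 2048) → Nov 7, 2048 (2023 left).
+365 (one year) → Nov 7, 2049 (1658 left).
+365 (one year) → Nov 7, 2050 (1293 left).
+365 (one year) → Nov 7, 2051 (928 left).
+366 (one year; includes Feb 29, 2052) → Nov 7, 2052 (562 left).
+365 (one year) → Nov 7, 2053 (197 left).
Nov has 30 days: +24 → Dec 1, 2053 (173 left).
Dec has 31 days: +31 → Jan 1, 2054 (142 left).
Jan has 31 days: +31 → Feb 1, 2054 (111 left).
Feb has 28 days: +28 → Mar 1, 2054 (83 left).
Mar has 31 days: +31 → Apr 1, 2054 (52 left).
Apr has 30 days: +30 → May 1, 2054 (22 left).
+22 → May 23, 2054.

May 23, 2054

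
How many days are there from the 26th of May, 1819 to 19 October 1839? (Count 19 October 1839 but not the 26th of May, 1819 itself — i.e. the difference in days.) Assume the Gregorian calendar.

7451

May 26, 1819 → May 26, 1820: 366 days (Feb 29, 1820 is in that span).
May 26, 1820 → May 26, 1821: 365 days.
May 26, 1821 → May 26, 1822: 365 days.
May 26, 1822 → May 26, 1823: 365 days.
May 26, 1823 → May 26, 1824: 366 days (Feb 29, 1824 is in that span).
May 26, 1824 → May 26, 1825: 365 days.
May 26, 1825 → May 26, 1826: 365 days.
May 26, 1826 → May 26, 1827: 365 days.
May 26, 1827 → May 26, 1828: 366 days (Feb 29, 1828 is in that span).
May 26, 1828 → May 26, 1829: 365 days.
May 26, 1829 → May 26, 1830: 365 days.
May 26, 1830 → May 26, 1831: 365 days.
May 26, 1831 → May 26, 1832: 366 days (Feb 29, 1832 is in that span).
May 26, 1832 → May 26, 1833: 365 days.
May 26, 1833 → May 26, 1834: 365 days.
May 26, 1834 → May 26, 1835: 365 days.
May 26, 1835 → May 26, 1836: 366 days (Feb 29, 1836 is in that span).
May 26, 1836 → May 26, 1837: 365 days.
May 26, 1837 → May 26, 1838: 365 days.
May 26, 1838 → May 26, 1839: 365 days.
May 26, 1839 → Jun 26, 1839: 31 days (May has 31).
Jun 26, 1839 → Jul 26, 1839: 30 days (June has 30).
Jul 26, 1839 → Aug 26, 1839: 31 days (July has 31).
Aug 26, 1839 → Sep 26, 1839: 31 days (August has 31).
Sep 26, 1839 → Oct 19, 1839: 23 days.
Total: 7451 days.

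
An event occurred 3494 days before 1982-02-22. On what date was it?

July 30, 1972

−365 (one year) → Feb 22, 1981 (3129 left).
−366 (one year; includes Feb 29, 1980) → Feb 22, 1980 (2763 left).
−365 (one year) → Feb 22, 1979 (2398 left).
−365 (one year) → Feb 22, 1978 (2033 left).
−365 (one year) → Feb 22, 1977 (1668 left).
−366 (one year; includes Feb 29, 1976) → Feb 22, 1976 (1302 left).
−365 (one year) → Feb 22, 1975 (937 left).
−365 (one year) → Feb 22, 1974 (572 left).
−365 (one year) → Feb 22, 1973 (207 left).
−22 → Jan 31, 1973 (end of Jan, 31 days; 185 left).
−31 → Dec 31, 1972 (end of Dec, 31 days; 154 left).
−31 → Nov 30, 1972 (end of Nov, 30 days; 123 left).
−30 → Oct 31, 1972 (end of Oct, 31 days; 93 left).
−31 → Sep 30, 1972 (end of Sep, 30 days; 62 left).
−30 → Aug 31, 1972 (end of Aug, 31 days; 32 left).
−31 → Jul 31, 1972 (end of Jul, 31 days; 1 left).
−1 → Jul 30, 1972.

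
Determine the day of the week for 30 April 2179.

January 1, 2179 is a Friday.
Jan 1, 2179 → Feb 1, 2179: 31 days (January has 31).
Feb 1, 2179 → Mar 1, 2179: 28 days (February has 28).
Mar 1, 2179 → Apr 1, 2179: 31 days (March has 31).
Apr 1, 2179 → Apr 30, 2179: 29 days.
Total: 119 days.
119 mod 7 = 0, so Friday + 0 = Friday.

Friday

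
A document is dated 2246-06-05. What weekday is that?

January 1, 2246 is a Thursday.
Jan 1, 2246 → Feb 1, 2246: 31 days (January has 31).
Feb 1, 2246 → Mar 1, 2246: 28 days (February has 28).
Mar 1, 2246 → Apr 1, 2246: 31 days (March has 31).
Apr 1, 2246 → May 1, 2246: 30 days (April has 30).
May 1, 2246 → Jun 1, 2246: 31 days (May has 31).
Jun 1, 2246 → Jun 5, 2246: 4 days.
Total: 155 days.
155 mod 7 = 1, so Thursday + 1 = Friday.

Friday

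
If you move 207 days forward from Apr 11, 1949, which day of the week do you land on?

First find the weekday of Apr 11, 1949. Doomsday rule: the anchor day for the 1900s is Wednesday. For year 49: 49÷12 = 4 r 1, and 1÷4 = 0, so 4+1+0 = 5.
Wednesday + 5 ≡ Monday — that's 1949's doomsday.
In April the doomsday date is Apr 4.
Apr 11 is 7 days after Apr 4; 7 mod 7 = 0, so Monday + 0 = Monday.
207 mod 7 = 4, so 207 days after a Monday is Monday + 4 = Friday.

Friday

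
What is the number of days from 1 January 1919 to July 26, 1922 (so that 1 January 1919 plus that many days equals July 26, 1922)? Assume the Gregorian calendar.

Jan 1, 1919 → Jan 1, 1920: 365 days.
Jan 1, 1920 → Jan 1, 1921: 366 days (Feb 29, 1920 is in that span).
Jan 1, 1921 → Jan 1, 1922: 365 days.
Jan 1, 1922 → Feb 1, 1922: 31 days (January has 31).
Feb 1, 1922 → Mar 1, 1922: 28 days (February has 28).
Mar 1, 1922 → Apr 1, 1922: 31 days (March has 31).
Apr 1, 1922 → May 1, 1922: 30 days (April has 30).
May 1, 1922 → Jun 1, 1922: 31 days (May has 31).
Jun 1, 1922 → Jul 1, 1922: 30 days (June has 30).
Jul 1, 1922 → Jul 26, 1922: 25 days.
Total: 1302 days.

1302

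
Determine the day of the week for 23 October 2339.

Doomsday rule: the anchor day for the 2300s is Wednesday. For year 39: 39÷12 = 3 r 3, and 3÷4 = 0, so 3+3+0 = 6.
Wednesday + 6 ≡ Tuesday — that's 2339's doomsday.
In October the doomsday date is Oct 10.
Oct 23 is 13 days after Oct 10; 13 mod 7 = 6, so Tuesday + 6 = Monday.

Monday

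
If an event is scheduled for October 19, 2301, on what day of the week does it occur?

Saturday

Doomsday rule: the anchor day for the 2300s is Wednesday. For year 01: 1÷12 = 0 r 1, and 1÷4 = 0, so 0+1+0 = 1.
Wednesday + 1 ≡ Thursday — that's 2301's doomsday.
In October the doomsday date is Oct 10.
Oct 19 is 9 days after Oct 10; 9 mod 7 = 2, so Thursday + 2 = Saturday.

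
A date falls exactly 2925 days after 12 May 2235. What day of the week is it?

First find the weekday of May 12, 2235. Doomsday rule: the anchor day for the 2200s is Friday. For year 35: 35÷12 = 2 r 11, and 11÷4 = 2, so 2+11+2 = 15.
Friday + 15 ≡ Saturday — that's 2235's doomsday.
In May the doomsday date is May 9.
May 12 is 3 days after May 9; 3 mod 7 = 3, so Saturday + 3 = Tuesday.
2925 mod 7 = 6, so 2925 days after a Tuesday is Tuesday + 6 = Monday.

Monday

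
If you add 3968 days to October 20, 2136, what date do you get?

+365 (one year) → Oct 20, 2137 (3603 left).
+365 (one year) → Oct 20, 2138 (3238 left).
+365 (one year) → Oct 20, 2139 (2873 left).
+366 (one year; includes Feb 29, 2140) → Oct 20, 2140 (2507 left).
+365 (one year) → Oct 20, 2141 (2142 left).
+365 (one year) → Oct 20, 2142 (1777 left).
+365 (one year) → Oct 20, 2143 (1412 left).
+366 (one year; includes Feb 29, 2144) → Oct 20, 2144 (1046 left).
+365 (one year) → Oct 20, 2145 (681 left).
+365 (one year) → Oct 20, 2146 (316 left).
Oct has 31 days: +12 → Nov 1, 2146 (304 left).
Nov has 30 days: +30 → Dec 1, 2146 (274 left).
Dec has 31 days: +31 → Jan 1, 2147 (243 left).
Jan has 31 days: +31 → Feb 1, 2147 (212 left).
Feb has 28 days: +28 → Mar 1, 2147 (184 left).
Mar has 31 days: +31 → Apr 1, 2147 (153 left).
Apr has 30 days: +30 → May 1, 2147 (123 left).
May has 31 days: +31 → Jun 1, 2147 (92 left).
Jun has 30 days: +30 → Jul 1, 2147 (62 left).
Jul has 31 days: +31 → Aug 1, 2147 (31 left).
Aug has 31 days: +31 → Sep 1, 2147 (0 left).

September 1, 2147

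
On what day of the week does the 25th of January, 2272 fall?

Thursday

Doomsday rule: the anchor day for the 2200s is Friday. For year 72: 72÷12 = 6 r 0, and 0÷4 = 0, so 6+0+0 = 6.
Friday + 6 ≡ Thursday — that's 2272's doomsday.
In January the doomsday date is Jan 4 (2272 is a leap year (divisible by 4)).
Jan 25 is 21 days after Jan 4; 21 mod 7 = 0, so Thursday + 0 = Thursday.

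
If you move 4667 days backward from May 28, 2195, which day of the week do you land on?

May 28, 2195 is a Thursday.
4667 mod 7 = 5, so 4667 days before a Thursday is Thursday − 5 = Saturday.

Saturday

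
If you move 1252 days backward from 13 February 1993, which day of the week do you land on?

First find the weekday of Feb 13, 1993. Doomsday rule: the anchor day for the 1900s is Wednesday. For year 93: 93÷12 = 7 r 9, and 9÷4 = 2, so 7+9+2 = 18.
Wednesday + 18 ≡ Sunday — that's 1993's doomsday.
In February the doomsday date is Feb 28 (1993 is not a leap year).
Feb 13 is 15 days before Feb 28; 15 mod 7 = 1, so Sunday − 1 = Saturday.
1252 mod 7 = 6, so 1252 days before a Saturday is Saturday − 6 = Sunday.

Sunday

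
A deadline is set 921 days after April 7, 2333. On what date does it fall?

+365 (one year) → Apr 7, 2334 (556 left).
+365 (one year) → Apr 7, 2335 (191 left).
Apr has 30 days: +24 → May 1, 2335 (167 left).
May has 31 days: +31 → Jun 1, 2335 (136 left).
Jun has 30 days: +30 → Jul 1, 2335 (106 left).
Jul has 31 days: +31 → Aug 1, 2335 (75 left).
Aug has 31 days: +31 → Sep 1, 2335 (44 left).
Sep has 30 days: +30 → Oct 1, 2335 (14 left).
+14 → Oct 15, 2335.

October 15, 2335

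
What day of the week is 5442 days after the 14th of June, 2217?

Tuesday

First find the weekday of Jun 14, 2217. Doomsday rule: the anchor day for the 2200s is Friday. For year 17: 17÷12 = 1 r 5, and 5÷4 = 1, so 1+5+1 = 7.
Friday + 7 ≡ Friday — that's 2217's doomsday.
In June the doomsday date is Jun 6.
Jun 14 is 8 days after Jun 6; 8 mod 7 = 1, so Friday + 1 = Saturday.
5442 mod 7 = 3, so 5442 days after a Saturday is Saturday + 3 = Tuesday.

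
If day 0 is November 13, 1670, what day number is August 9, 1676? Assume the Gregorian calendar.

Nov 13, 1670 → Nov 13, 1671: 365 days.
Nov 13, 1671 → Nov 13, 1672: 366 days (Feb 29, 1672 is in that span).
Nov 13, 1672 → Nov 13, 1673: 365 days.
Nov 13, 1673 → Nov 13, 1674: 365 days.
Nov 13, 1674 → Nov 13, 1675: 365 days.
Nov 13, 1675 → Dec 13, 1675: 30 days (November has 30).
Dec 13, 1675 → Jan 13, 1676: 31 days (December has 31).
Jan 13, 1676 → Feb 13, 1676: 31 days (January has 31).
Feb 13, 1676 → Mar 13, 1676: 29 days (February has 29).
Mar 13, 1676 → Apr 13, 1676: 31 days (March has 31).
Apr 13, 1676 → May 13, 1676: 30 days (April has 30).
May 13, 1676 → Jun 13, 1676: 31 days (May has 31).
Jun 13, 1676 → Jul 13, 1676: 30 days (June has 30).
Jul 13, 1676 → Aug 9, 1676: 27 days.
Total: 2096 days.

2096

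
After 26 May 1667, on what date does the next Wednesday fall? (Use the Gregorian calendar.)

May 26, 1667 is a Thursday.
From Thursday to the next Wednesday is 6 days.
May 26, 1667 + 6 = Jun 1, 1667.

June 1, 1667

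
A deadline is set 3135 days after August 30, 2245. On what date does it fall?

+365 (one year) → Aug 30, 2246 (2770 left).
+365 (one year) → Aug 30, 2247 (2405 left).
+366 (one year; includes Feb 29, 2248) → Aug 30, 2248 (2039 left).
+365 (one year) → Aug 30, 2249 (1674 left).
+365 (one year) → Aug 30, 2250 (1309 left).
+365 (one year) → Aug 30, 2251 (944 left).
+366 (one year; includes Feb 29, 2252) → Aug 30, 2252 (578 left).
+365 (one year) → Aug 30, 2253 (213 left).
Aug has 31 days: +2 → Sep 1, 2253 (211 left).
Sep has 30 days: +30 → Oct 1, 2253 (181 left).
Oct has 31 days: +31 → Nov 1, 2253 (150 left).
Nov has 30 days: +30 → Dec 1, 2253 (120 left).
Dec has 31 days: +31 → Jan 1, 2254 (89 left).
Jan has 31 days: +31 → Feb 1, 2254 (58 left).
Feb has 28 days: +28 → Mar 1, 2254 (30 left).
+30 → Mar 31, 2254.

March 31, 2254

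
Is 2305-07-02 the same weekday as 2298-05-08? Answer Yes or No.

Yes

From May 8, 2298 to Jul 2, 2305 is 2611 days.
2611 mod 7 = 0, so they are the same weekday.
(May 8, 2298 is a Sunday; Jul 2, 2305 is a Sunday.)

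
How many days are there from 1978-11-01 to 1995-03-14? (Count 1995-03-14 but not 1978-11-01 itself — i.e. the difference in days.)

Nov 1, 1978 → Nov 1, 1979: 365 days.
Nov 1, 1979 → Nov 1, 1980: 366 days (Feb 29, 1980 is in that span).
Nov 1, 1980 → Nov 1, 1981: 365 days.
Nov 1, 1981 → Nov 1, 1982: 365 days.
Nov 1, 1982 → Nov 1, 1983: 365 days.
Nov 1, 1983 → Nov 1, 1984: 366 days (Feb 29, 1984 is in that span).
Nov 1, 1984 → Nov 1, 1985: 365 days.
Nov 1, 1985 → Nov 1, 1986: 365 days.
Nov 1, 1986 → Nov 1, 1987: 365 days.
Nov 1, 1987 → Nov 1, 1988: 366 days (Feb 29, 1988 is in that span).
Nov 1, 1988 → Nov 1, 1989: 365 days.
Nov 1, 1989 → Nov 1, 1990: 365 days.
Nov 1, 1990 → Nov 1, 1991: 365 days.
Nov 1, 1991 → Nov 1, 1992: 366 days (Feb 29, 1992 is in that span).
Nov 1, 1992 → Nov 1, 1993: 365 days.
Nov 1, 1993 → Nov 1, 1994: 365 days.
Nov 1, 1994 → Dec 1, 1994: 30 days (November has 30).
Dec 1, 1994 → Jan 1, 1995: 31 days (December has 31).
Jan 1, 1995 → Feb 1, 1995: 31 days (January has 31).
Feb 1, 1995 → Mar 1, 1995: 28 days (February has 28).
Mar 1, 1995 → Mar 14, 1995: 13 days.
Total: 5977 days.

5977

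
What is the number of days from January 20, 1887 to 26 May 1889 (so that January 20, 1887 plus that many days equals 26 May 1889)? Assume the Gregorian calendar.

857

Jan 20, 1887 → Jan 20, 1888: 365 days.
Jan 20, 1888 → Jan 20, 1889: 366 days (Feb 29, 1888 is in that span).
Jan 20, 1889 → Feb 20, 1889: 31 days (January has 31).
Feb 20, 1889 → Mar 20, 1889: 28 days (February has 28).
Mar 20, 1889 → Apr 20, 1889: 31 days (March has 31).
Apr 20, 1889 → May 20, 1889: 30 days (April has 30).
May 20, 1889 → May 26, 1889: 6 days.
Total: 857 days.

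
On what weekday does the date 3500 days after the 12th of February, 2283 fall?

First find the weekday of Feb 12, 2283. Doomsday rule: the anchor day for the 2200s is Friday. For year 83: 83÷12 = 6 r 11, and 11÷4 = 2, so 6+11+2 = 19.
Friday + 19 ≡ Wednesday — that's 2283's doomsday.
In February the doomsday date is Feb 28 (2283 is not a leap year).
Feb 12 is 16 days before Feb 28; 16 mod 7 = 2, so Wednesday − 2 = Monday.
3500 mod 7 = 0, so 3500 days after a Monday is Monday + 0 = Monday.

Monday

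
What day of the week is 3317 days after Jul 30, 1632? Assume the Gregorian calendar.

Thursday

First find the weekday of Jul 30, 1632. Doomsday rule: the anchor day for the 1600s is Tuesday. For year 32: 32÷12 = 2 r 8, and 8÷4 = 2, so 2+8+2 = 12.
Tuesday + 12 ≡ Sunday — that's 1632's doomsday.
In July the doomsday date is Jul 11.
Jul 30 is 19 days after Jul 11; 19 mod 7 = 5, so Sunday + 5 = Friday.
3317 mod 7 = 6, so 3317 days after a Friday is Friday + 6 = Thursday.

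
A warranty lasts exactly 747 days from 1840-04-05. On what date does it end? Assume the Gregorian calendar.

+365 (one year) → Apr 5, 1841 (382 left).
Apr has 30 days: +26 → May 1, 1841 (356 left).
May has 31 days: +31 → Jun 1, 1841 (325 left).
Jun has 30 days: +30 → Jul 1, 1841 (295 left).
Jul has 31 days: +31 → Aug 1, 1841 (264 left).
Aug has 31 days: +31 → Sep 1, 1841 (233 left).
Sep has 30 days: +30 → Oct 1, 1841 (203 left).
Oct has 31 days: +31 → Nov 1, 1841 (172 left).
Nov has 30 days: +30 → Dec 1, 1841 (142 left).
Dec has 31 days: +31 → Jan 1, 1842 (111 left).
Jan has 31 days: +31 → Feb 1, 1842 (80 left).
Feb has 28 days: +28 → Mar 1, 1842 (52 left).
Mar has 31 days: +31 → Apr 1, 1842 (21 left).
+21 → Apr 22, 1842.

April 22, 1842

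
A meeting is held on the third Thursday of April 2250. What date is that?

April 18, 2250

April 1, 2250 is a Monday.
The first Thursday is therefore April 4 (3 days later).
The third Thursday is 4 + 2×7 = April 18.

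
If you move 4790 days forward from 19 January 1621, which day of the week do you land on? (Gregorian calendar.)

Thursday

Jan 19, 1621 is a Tuesday.
4790 mod 7 = 2, so 4790 days after a Tuesday is Tuesday + 2 = Thursday.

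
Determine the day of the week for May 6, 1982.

Thursday

Doomsday rule: the anchor day for the 1900s is Wednesday. For year 82: 82÷12 = 6 r 10, and 10÷4 = 2, so 6+10+2 = 18.
Wednesday + 18 ≡ Sunday — that's 1982's doomsday.
In May the doomsday date is May 9.
May 6 is 3 days before May 9; 3 mod 7 = 3, so Sunday − 3 = Thursday.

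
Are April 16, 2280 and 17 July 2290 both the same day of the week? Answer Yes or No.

No

From Apr 16, 2280 to Jul 17, 2290 is 3744 days.
3744 mod 7 = 6, so they are different weekdays.
(Apr 16, 2280 is a Friday; Jul 17, 2290 is a Thursday.)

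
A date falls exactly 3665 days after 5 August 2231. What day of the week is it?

First find the weekday of Aug 5, 2231. Doomsday rule: the anchor day for the 2200s is Friday. For year 31: 31÷12 = 2 r 7, and 7÷4 = 1, so 2+7+1 = 10.
Friday + 10 ≡ Monday — that's 2231's doomsday.
In August the doomsday date is Aug 8.
Aug 5 is 3 days before Aug 8; 3 mod 7 = 3, so Monday − 3 = Friday.
3665 mod 7 = 4, so 3665 days after a Friday is Friday + 4 = Tuesday.

Tuesday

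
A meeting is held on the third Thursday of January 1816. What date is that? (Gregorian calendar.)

January 1, 1816 is a Monday.
The first Thursday is therefore January 4 (3 days later).
The third Thursday is 4 + 2×7 = January 18.

January 18, 1816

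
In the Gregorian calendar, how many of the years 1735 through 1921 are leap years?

45

Multiples of 4 in [1735,1921]: 47.
Of those, multiples of 100: 2 (not leap unless ÷400).
Multiples of 400: 0.
Leap years = 47 − 2 + 0 = 45.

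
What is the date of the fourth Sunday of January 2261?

January 27, 2261

January 1, 2261 is a Tuesday.
The first Sunday is therefore January 6 (5 days later).
The fourth Sunday is 6 + 3×7 = January 27.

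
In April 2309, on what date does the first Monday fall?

April 5, 2309

April 1, 2309 is a Thursday.
The first Monday is therefore April 5 (4 days later).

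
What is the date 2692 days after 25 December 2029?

May 9, 2037

+365 (one year) → Dec 25, 2030 (2327 left).
+365 (one year) → Dec 25, 2031 (1962 left).
+366 (one year; includes Feb 29, 2032) → Dec 25, 2032 (1596 left).
+365 (one year) → Dec 25, 2033 (1231 left).
+365 (one year) → Dec 25, 2034 (866 left).
+365 (one year) → Dec 25, 2035 (501 left).
+366 (one year; includes Feb 29, 2036) → Dec 25, 2036 (135 left).
Dec has 31 days: +7 → Jan 1, 2037 (128 left).
Jan has 31 days: +31 → Feb 1, 2037 (97 left).
Feb has 28 days: +28 → Mar 1, 2037 (69 left).
Mar has 31 days: +31 → Apr 1, 2037 (38 left).
Apr has 30 days: +30 → May 1, 2037 (8 left).
+8 → May 9, 2037.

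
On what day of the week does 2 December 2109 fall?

Monday

Doomsday rule: the anchor day for the 2100s is Sunday. For year 09: 9÷12 = 0 r 9, and 9÷4 = 2, so 0+9+2 = 11.
Sunday + 11 ≡ Thursday — that's 2109's doomsday.
In December the doomsday date is Dec 12.
Dec 2 is 10 days before Dec 12; 10 mod 7 = 3, so Thursday − 3 = Monday.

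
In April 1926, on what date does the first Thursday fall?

April 1, 1926

April 1, 1926 is a Thursday.
The first Thursday is therefore April 1 (same day).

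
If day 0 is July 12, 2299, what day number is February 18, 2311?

4238

Jul 12, 2299 → Jul 12, 2300: 365 days.
Jul 12, 2300 → Jul 12, 2301: 365 days.
Jul 12, 2301 → Jul 12, 2302: 365 days.
Jul 12, 2302 → Jul 12, 2303: 365 days.
Jul 12, 2303 → Jul 12, 2304: 366 days (Feb 29, 2304 is in that span).
Jul 12, 2304 → Jul 12, 2305: 365 days.
Jul 12, 2305 → Jul 12, 2306: 365 days.
Jul 12, 2306 → Jul 12, 2307: 365 days.
Jul 12, 2307 → Jul 12, 2308: 366 days (Feb 29, 2308 is in that span).
Jul 12, 2308 → Jul 12, 2309: 365 days.
Jul 12, 2309 → Jul 12, 2310: 365 days.
Jul 12, 2310 → Aug 12, 2310: 31 days (July has 31).
Aug 12, 2310 → Sep 12, 2310: 31 days (August has 31).
Sep 12, 2310 → Oct 12, 2310: 30 days (September has 30).
Oct 12, 2310 → Nov 12, 2310: 31 days (October has 31).
Nov 12, 2310 → Dec 12, 2310: 30 days (November has 30).
Dec 12, 2310 → Jan 12, 2311: 31 days (December has 31).
Jan 12, 2311 → Feb 12, 2311: 31 days (January has 31).
Feb 12, 2311 → Feb 18, 2311: 6 days.
Total: 4238 days.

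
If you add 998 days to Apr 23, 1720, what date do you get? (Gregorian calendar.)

+365 (one year) → Apr 23, 1721 (633 left).
+365 (one year) → Apr 23, 1722 (268 left).
Apr has 30 days: +8 → May 1, 1722 (260 left).
May has 31 days: +31 → Jun 1, 1722 (229 left).
Jun has 30 days: +30 → Jul 1, 1722 (199 left).
Jul has 31 days: +31 → Aug 1, 1722 (168 left).
Aug has 31 days: +31 → Sep 1, 1722 (137 left).
Sep has 30 days: +30 → Oct 1, 1722 (107 left).
Oct has 31 days: +31 → Nov 1, 1722 (76 left).
Nov has 30 days: +30 → Dec 1, 1722 (46 left).
Dec has 31 days: +31 → Jan 1, 1723 (15 left).
+15 → Jan 16, 1723.

January 16, 1723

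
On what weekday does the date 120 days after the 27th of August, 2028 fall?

Monday

Aug 27, 2028 is a Sunday.
120 mod 7 = 1, so 120 days after a Sunday is Sunday + 1 = Monday.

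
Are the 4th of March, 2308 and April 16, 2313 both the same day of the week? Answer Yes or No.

From Mar 4, 2308 to Apr 16, 2313 is 1869 days.
1869 mod 7 = 0, so they are the same weekday.
(Mar 4, 2308 is a Wednesday; Apr 16, 2313 is a Wednesday.)

Yes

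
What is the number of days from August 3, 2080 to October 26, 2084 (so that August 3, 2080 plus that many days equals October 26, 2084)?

Aug 3, 2080 → Aug 3, 2081: 365 days.
Aug 3, 2081 → Aug 3, 2082: 365 days.
Aug 3, 2082 → Aug 3, 2083: 365 days.
Aug 3, 2083 → Aug 3, 2084: 366 days (Feb 29, 2084 is in that span).
Aug 3, 2084 → Sep 3, 2084: 31 days (August has 31).
Sep 3, 2084 → Oct 3, 2084: 30 days (September has 30).
Oct 3, 2084 → Oct 26, 2084: 23 days.
Total: 1545 days.

1545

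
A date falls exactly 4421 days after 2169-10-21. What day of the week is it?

Wednesday

Oct 21, 2169 is a Saturday.
4421 mod 7 = 4, so 4421 days after a Saturday is Saturday + 4 = Wednesday.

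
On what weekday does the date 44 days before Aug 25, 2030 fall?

Friday

First find the weekday of Aug 25, 2030. Doomsday rule: the anchor day for the 2000s is Tuesday. For year 30: 30÷12 = 2 r 6, and 6÷4 = 1, so 2+6+1 = 9.
Tuesday + 9 ≡ Thursday — that's 2030's doomsday.
In August the doomsday date is Aug 8.
Aug 25 is 17 days after Aug 8; 17 mod 7 = 3, so Thursday + 3 = Sunday.
44 mod 7 = 2, so 44 days before a Sunday is Sunday − 2 = Friday.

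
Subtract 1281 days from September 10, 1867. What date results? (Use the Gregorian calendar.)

March 8, 1864

−365 (one year) → Sep 10, 1866 (916 left).
−365 (one year) → Sep 10, 1865 (551 left).
−365 (one year) → Sep 10, 1864 (186 left).
−10 → Aug 31, 1864 (end of Aug, 31 days; 176 left).
−31 → Jul 31, 1864 (end of Jul, 31 days; 145 left).
−31 → Jun 30, 1864 (end of Jun, 30 days; 114 left).
−30 → May 31, 1864 (end of May, 31 days; 84 left).
−31 → Apr 30, 1864 (end of Apr, 30 days; 53 left).
−30 → Mar 31, 1864 (end of Mar, 31 days; 23 left).
−23 → Mar 8, 1864.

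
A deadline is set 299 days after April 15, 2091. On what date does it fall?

February 8, 2092

Apr has 30 days: +16 → May 1, 2091 (283 left).
May has 31 days: +31 → Jun 1, 2091 (252 left).
Jun has 30 days: +30 → Jul 1, 2091 (222 left).
Jul has 31 days: +31 → Aug 1, 2091 (191 left).
Aug has 31 days: +31 → Sep 1, 2091 (160 left).
Sep has 30 days: +30 → Oct 1, 2091 (130 left).
Oct has 31 days: +31 → Nov 1, 2091 (99 left).
Nov has 30 days: +30 → Dec 1, 2091 (69 left).
Dec has 31 days: +31 → Jan 1, 2092 (38 left).
Jan has 31 days: +31 → Feb 1, 2092 (7 left).
+7 → Feb 8, 2092.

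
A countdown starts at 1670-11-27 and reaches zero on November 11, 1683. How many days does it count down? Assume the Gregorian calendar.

Nov 27, 1670 → Nov 27, 1671: 365 days.
Nov 27, 1671 → Nov 27, 1672: 366 days (Feb 29, 1672 is in that span).
Nov 27, 1672 → Nov 27, 1673: 365 days.
Nov 27, 1673 → Nov 27, 1674: 365 days.
Nov 27, 1674 → Nov 27, 1675: 365 days.
Nov 27, 1675 → Nov 27, 1676: 366 days (Feb 29, 1676 is in that span).
Nov 27, 1676 → Nov 27, 1677: 365 days.
Nov 27, 1677 → Nov 27, 1678: 365 days.
Nov 27, 1678 → Nov 27, 1679: 365 days.
Nov 27, 1679 → Nov 27, 1680: 366 days (Feb 29, 1680 is in that span).
Nov 27, 1680 → Nov 27, 1681: 365 days.
Nov 27, 1681 → Nov 27, 1682: 365 days.
Nov 27, 1682 → Dec 27, 1682: 30 days (November has 30).
Dec 27, 1682 → Jan 27, 1683: 31 days (December has 31).
Jan 27, 1683 → Feb 27, 1683: 31 days (January has 31).
Feb 27, 1683 → Mar 27, 1683: 28 days (February has 28).
Mar 27, 1683 → Apr 27, 1683: 31 days (March has 31).
Apr 27, 1683 → May 27, 1683: 30 days (April has 30).
May 27, 1683 → Jun 27, 1683: 31 days (May has 31).
Jun 27, 1683 → Jul 27, 1683: 30 days (June has 30).
Jul 27, 1683 → Aug 27, 1683: 31 days (July has 31).
Aug 27, 1683 → Sep 27, 1683: 31 days (August has 31).
Sep 27, 1683 → Oct 27, 1683: 30 days (September has 30).
Oct 27, 1683 → Nov 11, 1683: 15 days.
Total: 4732 days.

4732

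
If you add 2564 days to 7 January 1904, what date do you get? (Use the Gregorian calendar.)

+366 (one year; includes Feb 29, 1904) → Jan 7, 1905 (2198 left).
+365 (one year) → Jan 7, 1906 (1833 left).
+365 (one year) → Jan 7, 1907 (1468 left).
+365 (one year) → Jan 7, 1908 (1103 left).
+366 (one year; includes Feb 29, 1908) → Jan 7, 1909 (737 left).
+365 (one year) → Jan 7, 1910 (372 left).
Jan has 31 days: +25 → Feb 1, 1910 (347 left).
Feb has 28 days: +28 → Mar 1, 1910 (319 left).
Mar has 31 days: +31 → Apr 1, 1910 (288 left).
Apr has 30 days: +30 → May 1, 1910 (258 left).
May has 31 days: +31 → Jun 1, 1910 (227 left).
Jun has 30 days: +30 → Jul 1, 1910 (197 left).
Jul has 31 days: +31 → Aug 1, 1910 (166 left).
Aug has 31 days: +31 → Sep 1, 1910 (135 left).
Sep has 30 days: +30 → Oct 1, 1910 (105 left).
Oct has 31 days: +31 → Nov 1, 1910 (74 left).
Nov has 30 days: +30 → Dec 1, 1910 (44 left).
Dec has 31 days: +31 → Jan 1, 1911 (13 left).
+13 → Jan 14, 1911.

January 14, 1911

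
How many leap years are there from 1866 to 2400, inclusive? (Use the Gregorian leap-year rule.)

Multiples of 4 in [1866,2400]: 134.
Of those, multiples of 100: 6 (not leap unless ÷400).
Multiples of 400: 2.
Leap years = 134 − 6 + 2 = 130.

130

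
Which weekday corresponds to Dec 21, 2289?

Doomsday rule: the anchor day for the 2200s is Friday. For year 89: 89÷12 = 7 r 5, and 5÷4 = 1, so 7+5+1 = 13.
Friday + 13 ≡ Thursday — that's 2289's doomsday.
In December the doomsday date is Dec 12.
Dec 21 is 9 days after Dec 12; 9 mod 7 = 2, so Thursday + 2 = Saturday.

Saturday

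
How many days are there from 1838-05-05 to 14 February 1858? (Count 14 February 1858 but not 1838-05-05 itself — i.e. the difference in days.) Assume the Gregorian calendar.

May 5, 1838 → May 5, 1839: 365 days.
May 5, 1839 → May 5, 1840: 366 days (Feb 29, 1840 is in that span).
May 5, 1840 → May 5, 1841: 365 days.
May 5, 1841 → May 5, 1842: 365 days.
May 5, 1842 → May 5, 1843: 365 days.
May 5, 1843 → May 5, 1844: 366 days (Feb 29, 1844 is in that span).
May 5, 1844 → May 5, 1845: 365 days.
May 5, 1845 → May 5, 1846: 365 days.
May 5, 1846 → May 5, 1847: 365 days.
May 5, 1847 → May 5, 1848: 366 days (Feb 29, 1848 is in that span).
May 5, 1848 → May 5, 1849: 365 days.
May 5, 1849 → May 5, 1850: 365 days.
May 5, 1850 → May 5, 1851: 365 days.
May 5, 1851 → May 5, 1852: 366 days (Feb 29, 1852 is in that span).
May 5, 1852 → May 5, 1853: 365 days.
May 5, 1853 → May 5, 1854: 365 days.
May 5, 1854 → May 5, 1855: 365 days.
May 5, 1855 → May 5, 1856: 366 days (Feb 29, 1856 is in that span).
May 5, 1856 → May 5, 1857: 365 days.
May 5, 1857 → Jun 5, 1857: 31 days (May has 31).
Jun 5, 1857 → Jul 5, 1857: 30 days (June has 30).
Jul 5, 1857 → Aug 5, 1857: 31 days (July has 31).
Aug 5, 1857 → Sep 5, 1857: 31 days (August has 31).
Sep 5, 1857 → Oct 5, 1857: 30 days (September has 30).
Oct 5, 1857 → Nov 5, 1857: 31 days (October has 31).
Nov 5, 1857 → Dec 5, 1857: 30 days (November has 30).
Dec 5, 1857 → Jan 5, 1858: 31 days (December has 31).
Jan 5, 1858 → Feb 5, 1858: 31 days (January has 31).
Feb 5, 1858 → Feb 14, 1858: 9 days.
Total: 7225 days.

7225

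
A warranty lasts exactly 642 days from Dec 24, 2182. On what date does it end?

September 26, 2184

+365 (one year) → Dec 24, 2183 (277 left).
Dec has 31 days: +8 → Jan 1, 2184 (269 left).
Jan has 31 days: +31 → Feb 1, 2184 (238 left).
Feb has 29 days: +29 → Mar 1, 2184 (209 left).
Mar has 31 days: +31 → Apr 1, 2184 (178 left).
Apr has 30 days: +30 → May 1, 2184 (148 left).
May has 31 days: +31 → Jun 1, 2184 (117 left).
Jun has 30 days: +30 → Jul 1, 2184 (87 left).
Jul has 31 days: +31 → Aug 1, 2184 (56 left).
Aug has 31 days: +31 → Sep 1, 2184 (25 left).
+25 → Sep 26, 2184.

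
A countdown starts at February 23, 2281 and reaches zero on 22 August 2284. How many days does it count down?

Feb 23, 2281 → Feb 23, 2282: 365 days.
Feb 23, 2282 → Feb 23, 2283: 365 days.
Feb 23, 2283 → Feb 23, 2284: 365 days.
Feb 23, 2284 → Mar 23, 2284: 29 days (February has 29).
Mar 23, 2284 → Apr 23, 2284: 31 days (March has 31).
Apr 23, 2284 → May 23, 2284: 30 days (April has 30).
May 23, 2284 → Jun 23, 2284: 31 days (May has 31).
Jun 23, 2284 → Jul 23, 2284: 30 days (June has 30).
Jul 23, 2284 → Aug 22, 2284: 30 days.
Total: 1276 days.

1276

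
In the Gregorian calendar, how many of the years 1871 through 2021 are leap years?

Multiples of 4 in [1871,2021]: 38.
Of those, multiples of 100: 2 (not leap unless ÷400).
Multiples of 400: 1.
Leap years = 38 − 2 + 1 = 37.

37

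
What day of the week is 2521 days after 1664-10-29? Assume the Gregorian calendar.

Thursday

Oct 29, 1664 is a Wednesday.
2521 mod 7 = 1, so 2521 days after a Wednesday is Wednesday + 1 = Thursday.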